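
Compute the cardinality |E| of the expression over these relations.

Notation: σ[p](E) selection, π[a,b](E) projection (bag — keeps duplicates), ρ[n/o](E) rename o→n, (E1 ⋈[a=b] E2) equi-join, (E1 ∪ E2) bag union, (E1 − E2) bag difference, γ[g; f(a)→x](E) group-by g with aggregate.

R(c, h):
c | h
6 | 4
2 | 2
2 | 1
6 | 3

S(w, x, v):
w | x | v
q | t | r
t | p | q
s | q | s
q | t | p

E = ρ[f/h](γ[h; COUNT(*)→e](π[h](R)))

Row counts bottom-up:
  R → 4
  π[h](R) → 4
  γ[h; COUNT(*)→e](π[h](R)) → 4
  ρ[f/h](γ[h; COUNT(*)→e](π[h](R))) → 4

|E| = 4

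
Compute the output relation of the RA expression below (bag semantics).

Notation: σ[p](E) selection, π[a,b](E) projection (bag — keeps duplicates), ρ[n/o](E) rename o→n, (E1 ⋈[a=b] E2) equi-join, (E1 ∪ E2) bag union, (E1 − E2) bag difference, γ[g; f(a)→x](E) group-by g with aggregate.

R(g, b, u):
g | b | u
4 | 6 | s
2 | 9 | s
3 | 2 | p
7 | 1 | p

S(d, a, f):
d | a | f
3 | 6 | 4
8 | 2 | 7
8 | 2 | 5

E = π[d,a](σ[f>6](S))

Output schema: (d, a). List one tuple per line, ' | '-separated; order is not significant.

Row counts bottom-up:
  S → 3
  σ[f>6](S) → 1
  π[d,a](σ[f>6](S)) → 1

== RESULT ==
d | a
8 | 2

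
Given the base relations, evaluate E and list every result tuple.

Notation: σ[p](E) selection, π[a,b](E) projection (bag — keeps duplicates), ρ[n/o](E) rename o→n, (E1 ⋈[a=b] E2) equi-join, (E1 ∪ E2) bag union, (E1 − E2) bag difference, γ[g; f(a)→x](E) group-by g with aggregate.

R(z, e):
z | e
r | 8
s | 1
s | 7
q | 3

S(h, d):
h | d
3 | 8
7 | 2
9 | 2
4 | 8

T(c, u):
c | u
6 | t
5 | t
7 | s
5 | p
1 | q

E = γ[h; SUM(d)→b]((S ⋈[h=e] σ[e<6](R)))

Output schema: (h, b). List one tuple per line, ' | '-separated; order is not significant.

Subexpression sizes:
  S → 4
  R → 4
  σ[e<6](R) → 2
  (S ⋈[h=e] σ[e<6](R)) → 1
  γ[h; SUM(d)→b]((S ⋈[h=e] σ[e<6](R))) → 1

== RESULT ==
h | b
3 | 8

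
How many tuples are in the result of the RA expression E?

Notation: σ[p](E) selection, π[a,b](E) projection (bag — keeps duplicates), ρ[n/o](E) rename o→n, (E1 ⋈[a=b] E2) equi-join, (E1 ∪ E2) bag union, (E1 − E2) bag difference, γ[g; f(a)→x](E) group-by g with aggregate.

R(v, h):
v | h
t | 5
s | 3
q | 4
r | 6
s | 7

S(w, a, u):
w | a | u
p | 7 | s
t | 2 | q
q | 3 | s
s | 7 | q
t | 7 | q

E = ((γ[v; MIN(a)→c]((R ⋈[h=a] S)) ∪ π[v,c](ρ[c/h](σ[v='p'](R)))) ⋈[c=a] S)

Row counts bottom-up:
  R → 5
  S → 5
  (R ⋈[h=a] S) → 4
  γ[v; MIN(a)→c]((R ⋈[h=a] S)) → 1
  R → 5
  σ[v='p'](R) → 0
  ρ[c/h](σ[v='p'](R)) → 0
  π[v,c](ρ[c/h](σ[v='p'](R))) → 0
  (γ[v; MIN(a)→c]((R ⋈[h=a] S)) ∪ π[v,c](ρ[c/h](σ[v='p'](R)))) → 1
  S → 5
  ((γ[v; MIN(a)→c]((R ⋈[h=a] S)) ∪ π[v,c](ρ[c/h](σ[v='p'](R)))) ⋈[c=a] S) → 1

|E| = 1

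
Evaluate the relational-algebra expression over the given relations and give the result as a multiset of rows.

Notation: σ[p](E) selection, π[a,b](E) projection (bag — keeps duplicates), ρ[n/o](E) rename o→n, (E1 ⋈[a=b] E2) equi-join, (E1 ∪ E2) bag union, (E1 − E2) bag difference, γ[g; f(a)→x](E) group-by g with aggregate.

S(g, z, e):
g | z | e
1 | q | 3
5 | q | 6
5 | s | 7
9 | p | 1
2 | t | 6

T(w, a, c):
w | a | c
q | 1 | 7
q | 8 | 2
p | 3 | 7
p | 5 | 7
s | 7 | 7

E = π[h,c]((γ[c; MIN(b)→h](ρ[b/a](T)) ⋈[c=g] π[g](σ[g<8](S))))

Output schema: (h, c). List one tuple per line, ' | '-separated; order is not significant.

Per-node cardinality:
  T → 5
  ρ[b/a](T) → 5
  γ[c; MIN(b)→h](ρ[b/a](T)) → 2
  S → 5
  σ[g<8](S) → 4
  π[g](σ[g<8](S)) → 4
  (γ[c; MIN(b)→h](ρ[b/a](T)) ⋈[c=g] π[g](σ[g<8](S))) → 1
  π[h,c]((γ[c; MIN(b)→h](ρ[b/a](T)) ⋈[c=g] π[g](σ[g<8](S)))) → 1

== RESULT ==
h | c
8 | 2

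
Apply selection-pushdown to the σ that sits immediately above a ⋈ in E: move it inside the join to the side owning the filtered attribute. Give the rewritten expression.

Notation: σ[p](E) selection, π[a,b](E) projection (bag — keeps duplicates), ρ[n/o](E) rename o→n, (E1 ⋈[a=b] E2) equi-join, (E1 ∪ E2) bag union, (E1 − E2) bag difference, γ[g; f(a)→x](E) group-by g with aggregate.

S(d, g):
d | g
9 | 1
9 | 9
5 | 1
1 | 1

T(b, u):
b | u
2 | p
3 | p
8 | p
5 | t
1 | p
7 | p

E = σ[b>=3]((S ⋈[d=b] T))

σ filters on b, owned by the right side.
E' = (S ⋈[d=b] σ[b>=3](T))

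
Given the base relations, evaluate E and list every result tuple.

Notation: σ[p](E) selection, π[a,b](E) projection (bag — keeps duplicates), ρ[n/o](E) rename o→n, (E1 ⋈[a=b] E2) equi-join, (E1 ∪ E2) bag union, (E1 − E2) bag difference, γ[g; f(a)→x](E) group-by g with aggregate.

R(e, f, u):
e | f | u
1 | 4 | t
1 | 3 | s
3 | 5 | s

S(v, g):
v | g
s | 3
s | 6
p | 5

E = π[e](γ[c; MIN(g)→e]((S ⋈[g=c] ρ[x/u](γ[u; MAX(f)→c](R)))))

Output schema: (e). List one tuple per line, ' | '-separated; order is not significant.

Subexpression sizes:
  S → 3
  R → 3
  γ[u; MAX(f)→c](R) → 2
  ρ[x/u](γ[u; MAX(f)→c](R)) → 2
  (S ⋈[g=c] ρ[x/u](γ[u; MAX(f)→c](R))) → 1
  γ[c; MIN(g)→e]((S ⋈[g=c] ρ[x/u](γ[u; MAX(f)→c](R)))) → 1
  π[e](γ[c; MIN(g)→e]((S ⋈[g=c] ρ[x/u](γ[u; MAX(f)→c](R))))) → 1

== RESULT ==
e
5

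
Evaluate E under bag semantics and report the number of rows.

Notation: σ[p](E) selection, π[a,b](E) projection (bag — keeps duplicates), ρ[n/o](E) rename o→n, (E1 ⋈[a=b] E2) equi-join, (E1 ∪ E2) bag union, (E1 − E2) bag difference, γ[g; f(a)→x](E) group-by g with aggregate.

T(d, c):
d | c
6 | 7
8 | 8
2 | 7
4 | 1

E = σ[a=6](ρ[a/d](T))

Subexpression sizes:
  T → 4
  ρ[a/d](T) → 4
  σ[a=6](ρ[a/d](T)) → 1

|E| = 1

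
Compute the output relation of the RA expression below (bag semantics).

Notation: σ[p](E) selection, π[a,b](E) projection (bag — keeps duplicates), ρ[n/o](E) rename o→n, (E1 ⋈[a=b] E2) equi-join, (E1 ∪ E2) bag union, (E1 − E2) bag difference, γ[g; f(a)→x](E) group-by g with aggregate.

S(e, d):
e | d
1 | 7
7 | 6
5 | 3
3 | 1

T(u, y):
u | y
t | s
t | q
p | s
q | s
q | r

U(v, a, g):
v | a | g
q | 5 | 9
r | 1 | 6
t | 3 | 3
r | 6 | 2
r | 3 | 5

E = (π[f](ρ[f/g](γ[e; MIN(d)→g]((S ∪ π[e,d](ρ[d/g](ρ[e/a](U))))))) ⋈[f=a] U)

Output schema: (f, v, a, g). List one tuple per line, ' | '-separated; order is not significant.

Stepwise |·|:
  S → 4
  U → 5
  ρ[e/a](U) → 5
  ρ[d/g](ρ[e/a](U)) → 5
  π[e,d](ρ[d/g](ρ[e/a](U))) → 5
  (S ∪ π[e,d](ρ[d/g](ρ[e/a](U)))) → 9
  γ[e; MIN(d)→g]((S ∪ π[e,d](ρ[d/g](ρ[e/a](U))))) → 5
  ρ[f/g](γ[e; MIN(d)→g]((S ∪ π[e,d](ρ[d/g](ρ[e/a](U)))))) → 5
  π[f](ρ[f/g](γ[e; MIN(d)→g]((S ∪ π[e,d](ρ[d/g](ρ[e/a](U))))))) → 5
  U → 5
  (π[f](ρ[f/g](γ[e; MIN(d)→g]((S ∪ π[e,d](ρ[d/g](ρ[e/a](U))))))) ⋈[f=a] U) → 5

== RESULT ==
f | v | a | g
1 | r | 1 | 6
3 | r | 3 | 5
3 | t | 3 | 3
6 | r | 6 | 2
6 | r | 6 | 2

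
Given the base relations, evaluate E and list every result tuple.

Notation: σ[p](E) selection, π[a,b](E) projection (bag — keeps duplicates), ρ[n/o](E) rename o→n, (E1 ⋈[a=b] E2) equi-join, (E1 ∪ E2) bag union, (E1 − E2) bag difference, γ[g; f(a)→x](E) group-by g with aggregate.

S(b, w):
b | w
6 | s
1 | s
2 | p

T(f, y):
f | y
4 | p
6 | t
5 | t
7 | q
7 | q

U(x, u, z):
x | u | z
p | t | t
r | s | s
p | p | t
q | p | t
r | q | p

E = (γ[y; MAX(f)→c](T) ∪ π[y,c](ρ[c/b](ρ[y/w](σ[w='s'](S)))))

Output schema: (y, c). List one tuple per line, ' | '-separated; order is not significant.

Per-node cardinality:
  T → 5
  γ[y; MAX(f)→c](T) → 3
  S → 3
  σ[w='s'](S) → 2
  ρ[y/w](σ[w='s'](S)) → 2
  ρ[c/b](ρ[y/w](σ[w='s'](S))) → 2
  π[y,c](ρ[c/b](ρ[y/w](σ[w='s'](S)))) → 2
  (γ[y; MAX(f)→c](T) ∪ π[y,c](ρ[c/b](ρ[y/w](σ[w='s'](S))))) → 5

== RESULT ==
y | c
p | 4
q | 7
s | 1
s | 6
t | 6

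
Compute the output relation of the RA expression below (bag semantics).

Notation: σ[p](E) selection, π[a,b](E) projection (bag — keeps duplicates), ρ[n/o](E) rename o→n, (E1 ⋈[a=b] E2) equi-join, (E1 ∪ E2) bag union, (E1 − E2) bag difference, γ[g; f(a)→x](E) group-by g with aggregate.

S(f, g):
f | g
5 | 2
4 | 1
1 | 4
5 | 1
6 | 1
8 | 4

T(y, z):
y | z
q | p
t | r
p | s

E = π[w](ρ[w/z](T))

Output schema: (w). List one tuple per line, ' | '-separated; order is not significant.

Stepwise |·|:
  T → 3
  ρ[w/z](T) → 3
  π[w](ρ[w/z](T)) → 3

== RESULT ==
w
p
r
s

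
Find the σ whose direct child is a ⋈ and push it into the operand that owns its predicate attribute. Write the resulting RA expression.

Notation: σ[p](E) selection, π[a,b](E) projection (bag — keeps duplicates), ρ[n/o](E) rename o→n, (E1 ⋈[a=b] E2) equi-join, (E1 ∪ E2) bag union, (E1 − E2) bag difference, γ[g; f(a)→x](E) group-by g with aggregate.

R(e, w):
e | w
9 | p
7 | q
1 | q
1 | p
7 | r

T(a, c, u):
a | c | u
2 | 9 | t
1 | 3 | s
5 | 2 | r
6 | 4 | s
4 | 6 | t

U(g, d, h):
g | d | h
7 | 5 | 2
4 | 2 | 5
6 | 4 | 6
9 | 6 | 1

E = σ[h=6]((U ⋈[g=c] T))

σ filters on h, owned by the left side.
E' = (σ[h=6](U) ⋈[g=c] T)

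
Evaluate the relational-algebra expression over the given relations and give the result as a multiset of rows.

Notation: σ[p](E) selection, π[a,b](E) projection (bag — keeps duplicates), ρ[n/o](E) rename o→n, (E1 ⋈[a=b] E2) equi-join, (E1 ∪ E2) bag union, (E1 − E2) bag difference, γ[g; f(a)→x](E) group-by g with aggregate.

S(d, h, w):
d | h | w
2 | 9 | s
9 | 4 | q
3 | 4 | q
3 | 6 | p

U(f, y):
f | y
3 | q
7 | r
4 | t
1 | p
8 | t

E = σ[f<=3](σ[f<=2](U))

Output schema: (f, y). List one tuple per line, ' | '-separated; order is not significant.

Stepwise |·|:
  U → 5
  σ[f<=2](U) → 1
  σ[f<=3](σ[f<=2](U)) → 1

== RESULT ==
f | y
1 | p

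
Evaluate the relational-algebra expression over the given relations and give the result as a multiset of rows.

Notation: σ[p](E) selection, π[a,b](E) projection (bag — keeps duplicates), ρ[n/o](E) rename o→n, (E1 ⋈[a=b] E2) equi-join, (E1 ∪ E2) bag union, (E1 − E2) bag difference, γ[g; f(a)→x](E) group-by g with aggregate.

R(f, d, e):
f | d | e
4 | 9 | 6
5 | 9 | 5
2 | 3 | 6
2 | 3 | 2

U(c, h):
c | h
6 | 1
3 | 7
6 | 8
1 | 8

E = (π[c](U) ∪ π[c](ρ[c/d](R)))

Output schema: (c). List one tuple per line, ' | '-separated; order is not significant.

Stepwise |·|:
  U → 4
  π[c](U) → 4
  R → 4
  ρ[c/d](R) → 4
  π[c](ρ[c/d](R)) → 4
  (π[c](U) ∪ π[c](ρ[c/d](R))) → 8

== RESULT ==
c
1
3
3
3
6
6
9
9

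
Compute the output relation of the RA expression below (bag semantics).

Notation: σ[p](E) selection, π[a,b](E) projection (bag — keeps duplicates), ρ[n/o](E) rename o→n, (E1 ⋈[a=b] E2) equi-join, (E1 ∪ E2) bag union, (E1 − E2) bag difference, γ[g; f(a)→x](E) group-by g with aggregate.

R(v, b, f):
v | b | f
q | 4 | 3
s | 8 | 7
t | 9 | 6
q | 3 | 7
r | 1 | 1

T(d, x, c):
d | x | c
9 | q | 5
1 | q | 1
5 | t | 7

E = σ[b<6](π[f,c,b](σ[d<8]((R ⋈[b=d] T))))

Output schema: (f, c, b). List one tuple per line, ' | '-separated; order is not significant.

Row counts bottom-up:
  R → 5
  T → 3
  (R ⋈[b=d] T) → 2
  σ[d<8]((R ⋈[b=d] T)) → 1
  π[f,c,b](σ[d<8]((R ⋈[b=d] T))) → 1
  σ[b<6](π[f,c,b](σ[d<8]((R ⋈[b=d] T)))) → 1

== RESULT ==
f | c | b
1 | 1 | 1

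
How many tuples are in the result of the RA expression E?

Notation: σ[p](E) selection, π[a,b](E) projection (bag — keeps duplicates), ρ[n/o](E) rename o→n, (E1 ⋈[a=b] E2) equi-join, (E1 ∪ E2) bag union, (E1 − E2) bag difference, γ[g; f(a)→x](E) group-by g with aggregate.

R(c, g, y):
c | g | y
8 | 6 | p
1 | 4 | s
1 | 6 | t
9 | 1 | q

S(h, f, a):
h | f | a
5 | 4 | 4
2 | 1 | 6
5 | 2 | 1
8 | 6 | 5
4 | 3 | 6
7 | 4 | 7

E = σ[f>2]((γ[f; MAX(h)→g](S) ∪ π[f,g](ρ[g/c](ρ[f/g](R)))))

Row counts bottom-up:
  S → 6
  γ[f; MAX(h)→g](S) → 5
  R → 4
  ρ[f/g](R) → 4
  ρ[g/c](ρ[f/g](R)) → 4
  π[f,g](ρ[g/c](ρ[f/g](R))) → 4
  (γ[f; MAX(h)→g](S) ∪ π[f,g](ρ[g/c](ρ[f/g](R)))) → 9
  σ[f>2]((γ[f; MAX(h)→g](S) ∪ π[f,g](ρ[g/c](ρ[f/g](R))))) → 6

|E| = 6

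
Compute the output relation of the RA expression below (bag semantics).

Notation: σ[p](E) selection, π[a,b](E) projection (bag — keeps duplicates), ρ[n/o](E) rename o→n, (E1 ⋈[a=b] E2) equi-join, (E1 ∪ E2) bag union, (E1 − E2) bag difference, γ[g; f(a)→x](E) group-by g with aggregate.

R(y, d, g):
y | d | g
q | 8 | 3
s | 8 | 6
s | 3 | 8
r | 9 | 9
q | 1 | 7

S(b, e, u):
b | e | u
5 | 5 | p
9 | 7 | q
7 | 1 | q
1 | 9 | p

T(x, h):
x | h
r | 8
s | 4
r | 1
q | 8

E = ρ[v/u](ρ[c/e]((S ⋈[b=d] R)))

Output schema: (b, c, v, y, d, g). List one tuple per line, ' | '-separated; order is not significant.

Row counts bottom-up:
  S → 4
  R → 5
  (S ⋈[b=d] R) → 2
  ρ[c/e]((S ⋈[b=d] R)) → 2
  ρ[v/u](ρ[c/e]((S ⋈[b=d] R))) → 2

== RESULT ==
b | c | v | y | d | g
1 | 9 | p | q | 1 | 7
9 | 7 | q | r | 9 | 9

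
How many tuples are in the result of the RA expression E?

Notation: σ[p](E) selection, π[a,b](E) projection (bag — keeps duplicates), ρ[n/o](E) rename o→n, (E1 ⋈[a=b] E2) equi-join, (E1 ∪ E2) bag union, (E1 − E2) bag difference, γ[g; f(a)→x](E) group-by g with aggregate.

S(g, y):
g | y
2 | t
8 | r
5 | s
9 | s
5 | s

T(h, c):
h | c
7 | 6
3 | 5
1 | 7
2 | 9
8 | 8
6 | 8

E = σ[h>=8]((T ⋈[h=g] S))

Stepwise |·|:
  T → 6
  S → 5
  (T ⋈[h=g] S) → 2
  σ[h>=8]((T ⋈[h=g] S)) → 1

|E| = 1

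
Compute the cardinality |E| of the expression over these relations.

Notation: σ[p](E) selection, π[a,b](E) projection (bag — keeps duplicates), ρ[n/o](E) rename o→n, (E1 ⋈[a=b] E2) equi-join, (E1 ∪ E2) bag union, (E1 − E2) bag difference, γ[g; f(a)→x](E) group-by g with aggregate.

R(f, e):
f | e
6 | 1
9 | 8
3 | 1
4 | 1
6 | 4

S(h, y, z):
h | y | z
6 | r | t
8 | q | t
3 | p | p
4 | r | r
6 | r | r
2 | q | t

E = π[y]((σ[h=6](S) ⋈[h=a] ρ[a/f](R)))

Stepwise |·|:
  S → 6
  σ[h=6](S) → 2
  R → 5
  ρ[a/f](R) → 5
  (σ[h=6](S) ⋈[h=a] ρ[a/f](R)) → 4
  π[y]((σ[h=6](S) ⋈[h=a] ρ[a/f](R))) → 4

|E| = 4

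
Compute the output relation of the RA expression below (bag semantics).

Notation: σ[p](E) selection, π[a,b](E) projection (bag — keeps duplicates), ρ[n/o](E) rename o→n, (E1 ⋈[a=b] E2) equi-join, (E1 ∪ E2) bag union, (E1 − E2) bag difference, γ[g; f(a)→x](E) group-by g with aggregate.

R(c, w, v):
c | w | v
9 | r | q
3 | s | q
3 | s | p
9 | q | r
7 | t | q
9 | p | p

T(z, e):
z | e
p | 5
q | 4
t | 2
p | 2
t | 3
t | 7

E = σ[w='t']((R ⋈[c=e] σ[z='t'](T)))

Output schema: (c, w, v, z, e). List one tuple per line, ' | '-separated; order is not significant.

Stepwise |·|:
  R → 6
  T → 6
  σ[z='t'](T) → 3
  (R ⋈[c=e] σ[z='t'](T)) → 3
  σ[w='t']((R ⋈[c=e] σ[z='t'](T))) → 1

== RESULT ==
c | w | v | z | e
7 | t | q | t | 7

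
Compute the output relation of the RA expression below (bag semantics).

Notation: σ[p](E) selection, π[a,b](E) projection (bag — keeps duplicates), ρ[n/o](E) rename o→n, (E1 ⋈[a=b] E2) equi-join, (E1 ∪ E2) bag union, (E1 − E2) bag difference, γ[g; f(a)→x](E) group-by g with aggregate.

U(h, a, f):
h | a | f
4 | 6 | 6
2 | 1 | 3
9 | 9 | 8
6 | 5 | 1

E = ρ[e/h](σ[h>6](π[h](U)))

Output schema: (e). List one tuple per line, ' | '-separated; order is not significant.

Subexpression sizes:
  U → 4
  π[h](U) → 4
  σ[h>6](π[h](U)) → 1
  ρ[e/h](σ[h>6](π[h](U))) → 1

== RESULT ==
e
9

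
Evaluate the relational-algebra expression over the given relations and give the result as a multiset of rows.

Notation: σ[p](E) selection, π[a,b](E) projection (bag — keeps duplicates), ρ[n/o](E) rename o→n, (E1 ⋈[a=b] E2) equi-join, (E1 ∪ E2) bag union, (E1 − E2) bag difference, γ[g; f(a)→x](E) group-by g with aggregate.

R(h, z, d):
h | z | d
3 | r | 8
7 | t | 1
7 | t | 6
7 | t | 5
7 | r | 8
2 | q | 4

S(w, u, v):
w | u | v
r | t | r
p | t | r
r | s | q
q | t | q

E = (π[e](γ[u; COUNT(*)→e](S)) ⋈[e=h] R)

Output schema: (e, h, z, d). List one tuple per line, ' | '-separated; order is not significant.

Subexpression sizes:
  S → 4
  γ[u; COUNT(*)→e](S) → 2
  π[e](γ[u; COUNT(*)→e](S)) → 2
  R → 6
  (π[e](γ[u; COUNT(*)→e](S)) ⋈[e=h] R) → 1

== RESULT ==
e | h | z | d
3 | 3 | r | 8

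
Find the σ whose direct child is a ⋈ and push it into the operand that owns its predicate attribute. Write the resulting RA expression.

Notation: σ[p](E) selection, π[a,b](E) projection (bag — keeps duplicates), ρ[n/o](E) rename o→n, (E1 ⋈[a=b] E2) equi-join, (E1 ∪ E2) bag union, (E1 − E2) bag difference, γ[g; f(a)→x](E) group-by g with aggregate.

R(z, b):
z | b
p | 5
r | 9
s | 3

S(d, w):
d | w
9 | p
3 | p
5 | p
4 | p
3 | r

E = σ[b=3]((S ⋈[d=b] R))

σ filters on b, owned by the right side.
E' = (S ⋈[d=b] σ[b=3](R))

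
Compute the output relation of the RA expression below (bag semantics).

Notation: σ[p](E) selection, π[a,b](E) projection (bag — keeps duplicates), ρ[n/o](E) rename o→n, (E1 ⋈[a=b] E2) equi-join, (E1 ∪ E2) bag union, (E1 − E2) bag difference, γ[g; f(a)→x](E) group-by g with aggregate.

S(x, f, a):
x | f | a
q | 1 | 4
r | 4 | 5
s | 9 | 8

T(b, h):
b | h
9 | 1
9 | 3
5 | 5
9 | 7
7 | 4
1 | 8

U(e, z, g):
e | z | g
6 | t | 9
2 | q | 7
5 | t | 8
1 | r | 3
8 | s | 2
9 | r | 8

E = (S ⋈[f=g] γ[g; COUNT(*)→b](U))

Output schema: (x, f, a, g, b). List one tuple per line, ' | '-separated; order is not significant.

Subexpression sizes:
  S → 3
  U → 6
  γ[g; COUNT(*)→b](U) → 5
  (S ⋈[f=g] γ[g; COUNT(*)→b](U)) → 1

== RESULT ==
x | f | a | g | b
s | 9 | 8 | 9 | 1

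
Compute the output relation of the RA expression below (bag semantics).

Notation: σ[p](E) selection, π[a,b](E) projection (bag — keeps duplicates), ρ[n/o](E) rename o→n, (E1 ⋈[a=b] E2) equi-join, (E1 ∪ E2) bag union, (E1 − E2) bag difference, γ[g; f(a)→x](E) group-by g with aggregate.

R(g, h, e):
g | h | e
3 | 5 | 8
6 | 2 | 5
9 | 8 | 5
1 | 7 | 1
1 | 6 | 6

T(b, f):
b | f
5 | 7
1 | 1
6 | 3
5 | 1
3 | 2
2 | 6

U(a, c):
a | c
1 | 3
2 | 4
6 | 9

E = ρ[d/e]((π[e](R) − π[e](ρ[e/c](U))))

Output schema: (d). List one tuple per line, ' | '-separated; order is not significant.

Per-node cardinality:
  R → 5
  π[e](R) → 5
  U → 3
  ρ[e/c](U) → 3
  π[e](ρ[e/c](U)) → 3
  (π[e](R) − π[e](ρ[e/c](U))) → 5
  ρ[d/e]((π[e](R) − π[e](ρ[e/c](U)))) → 5

== RESULT ==
d
1
5
5
6
8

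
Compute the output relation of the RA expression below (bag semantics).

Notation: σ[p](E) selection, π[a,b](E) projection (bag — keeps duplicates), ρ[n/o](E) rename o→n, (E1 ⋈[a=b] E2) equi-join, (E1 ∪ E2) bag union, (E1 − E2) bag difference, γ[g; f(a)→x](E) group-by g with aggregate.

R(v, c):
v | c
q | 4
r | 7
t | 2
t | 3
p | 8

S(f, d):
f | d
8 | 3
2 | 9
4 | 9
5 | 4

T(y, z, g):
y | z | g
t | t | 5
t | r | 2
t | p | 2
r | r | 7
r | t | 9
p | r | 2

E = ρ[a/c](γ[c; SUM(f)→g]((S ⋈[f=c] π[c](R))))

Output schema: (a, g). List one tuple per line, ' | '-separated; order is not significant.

Subexpression sizes:
  S → 4
  R → 5
  π[c](R) → 5
  (S ⋈[f=c] π[c](R)) → 3
  γ[c; SUM(f)→g]((S ⋈[f=c] π[c](R))) → 3
  ρ[a/c](γ[c; SUM(f)→g]((S ⋈[f=c] π[c](R)))) → 3

== RESULT ==
a | g
2 | 2
4 | 4
8 | 8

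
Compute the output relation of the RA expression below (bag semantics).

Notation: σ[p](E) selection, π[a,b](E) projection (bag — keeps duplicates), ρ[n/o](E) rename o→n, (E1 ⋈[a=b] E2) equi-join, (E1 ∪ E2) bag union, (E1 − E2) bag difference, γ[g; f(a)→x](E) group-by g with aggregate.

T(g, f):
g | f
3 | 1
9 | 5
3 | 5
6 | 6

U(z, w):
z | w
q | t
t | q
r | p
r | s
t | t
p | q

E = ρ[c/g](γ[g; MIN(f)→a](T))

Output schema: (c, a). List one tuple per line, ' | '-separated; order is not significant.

Stepwise |·|:
  T → 4
  γ[g; MIN(f)→a](T) → 3
  ρ[c/g](γ[g; MIN(f)→a](T)) → 3

== RESULT ==
c | a
3 | 1
6 | 6
9 | 5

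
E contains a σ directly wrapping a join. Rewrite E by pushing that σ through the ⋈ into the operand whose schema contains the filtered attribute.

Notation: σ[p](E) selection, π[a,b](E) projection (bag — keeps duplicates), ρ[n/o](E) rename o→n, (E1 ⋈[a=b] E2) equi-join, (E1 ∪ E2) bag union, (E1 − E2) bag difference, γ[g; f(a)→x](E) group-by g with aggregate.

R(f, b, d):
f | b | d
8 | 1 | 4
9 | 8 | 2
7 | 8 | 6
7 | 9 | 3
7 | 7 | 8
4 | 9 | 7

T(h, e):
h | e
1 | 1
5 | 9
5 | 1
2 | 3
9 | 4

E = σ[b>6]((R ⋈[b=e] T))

σ filters on b, owned by the left side.
E' = (σ[b>6](R) ⋈[b=e] T)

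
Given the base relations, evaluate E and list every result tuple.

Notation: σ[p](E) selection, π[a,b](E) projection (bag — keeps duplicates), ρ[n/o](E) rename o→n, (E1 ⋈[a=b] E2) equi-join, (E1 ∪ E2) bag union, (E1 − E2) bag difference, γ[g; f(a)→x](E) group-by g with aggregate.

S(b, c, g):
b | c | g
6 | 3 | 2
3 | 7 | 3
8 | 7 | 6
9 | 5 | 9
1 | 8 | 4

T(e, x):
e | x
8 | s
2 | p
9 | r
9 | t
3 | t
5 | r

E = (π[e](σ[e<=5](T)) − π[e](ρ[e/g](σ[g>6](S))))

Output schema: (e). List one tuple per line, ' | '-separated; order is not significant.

Stepwise |·|:
  T → 6
  σ[e<=5](T) → 3
  π[e](σ[e<=5](T)) → 3
  S → 5
  σ[g>6](S) → 1
  ρ[e/g](σ[g>6](S)) → 1
  π[e](ρ[e/g](σ[g>6](S))) → 1
  (π[e](σ[e<=5](T)) − π[e](ρ[e/g](σ[g>6](S)))) → 3

== RESULT ==
e
2
3
5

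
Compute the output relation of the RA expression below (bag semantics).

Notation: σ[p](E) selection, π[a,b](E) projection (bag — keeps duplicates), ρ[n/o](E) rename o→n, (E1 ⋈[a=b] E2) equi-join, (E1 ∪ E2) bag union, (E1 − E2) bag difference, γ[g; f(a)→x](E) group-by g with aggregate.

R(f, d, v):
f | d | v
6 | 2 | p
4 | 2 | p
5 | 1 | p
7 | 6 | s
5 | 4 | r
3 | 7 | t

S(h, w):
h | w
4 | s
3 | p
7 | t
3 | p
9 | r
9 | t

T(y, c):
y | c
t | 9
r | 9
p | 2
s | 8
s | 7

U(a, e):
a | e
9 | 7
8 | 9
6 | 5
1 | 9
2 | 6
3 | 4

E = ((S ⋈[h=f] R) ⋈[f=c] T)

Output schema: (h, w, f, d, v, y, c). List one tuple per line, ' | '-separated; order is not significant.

Row counts bottom-up:
  S → 6
  R → 6
  (S ⋈[h=f] R) → 4
  T → 5
  ((S ⋈[h=f] R) ⋈[f=c] T) → 1

== RESULT ==
h | w | f | d | v | y | c
7 | t | 7 | 6 | s | s | 7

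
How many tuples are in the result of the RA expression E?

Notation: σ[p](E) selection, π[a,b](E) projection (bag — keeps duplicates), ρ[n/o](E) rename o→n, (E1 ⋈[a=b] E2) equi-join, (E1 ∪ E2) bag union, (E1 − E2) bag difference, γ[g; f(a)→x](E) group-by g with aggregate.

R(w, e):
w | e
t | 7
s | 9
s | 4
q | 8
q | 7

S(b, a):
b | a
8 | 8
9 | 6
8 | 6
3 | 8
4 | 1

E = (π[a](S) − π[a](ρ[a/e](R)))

Row counts bottom-up:
  S → 5
  π[a](S) → 5
  R → 5
  ρ[a/e](R) → 5
  π[a](ρ[a/e](R)) → 5
  (π[a](S) − π[a](ρ[a/e](R))) → 4

|E| = 4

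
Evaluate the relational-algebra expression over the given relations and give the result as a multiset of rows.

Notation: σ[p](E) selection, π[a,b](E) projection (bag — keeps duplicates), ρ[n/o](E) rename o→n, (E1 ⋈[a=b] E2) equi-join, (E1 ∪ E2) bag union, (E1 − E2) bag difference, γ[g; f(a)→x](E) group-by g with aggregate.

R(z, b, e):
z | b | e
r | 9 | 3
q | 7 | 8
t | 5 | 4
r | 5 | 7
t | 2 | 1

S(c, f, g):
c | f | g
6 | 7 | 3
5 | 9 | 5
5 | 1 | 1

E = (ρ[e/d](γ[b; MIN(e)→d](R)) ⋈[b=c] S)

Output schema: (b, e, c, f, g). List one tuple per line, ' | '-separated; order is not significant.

Per-node cardinality:
  R → 5
  γ[b; MIN(e)→d](R) → 4
  ρ[e/d](γ[b; MIN(e)→d](R)) → 4
  S → 3
  (ρ[e/d](γ[b; MIN(e)→d](R)) ⋈[b=c] S) → 2

== RESULT ==
b | e | c | f | g
5 | 4 | 5 | 1 | 1
5 | 4 | 5 | 9 | 5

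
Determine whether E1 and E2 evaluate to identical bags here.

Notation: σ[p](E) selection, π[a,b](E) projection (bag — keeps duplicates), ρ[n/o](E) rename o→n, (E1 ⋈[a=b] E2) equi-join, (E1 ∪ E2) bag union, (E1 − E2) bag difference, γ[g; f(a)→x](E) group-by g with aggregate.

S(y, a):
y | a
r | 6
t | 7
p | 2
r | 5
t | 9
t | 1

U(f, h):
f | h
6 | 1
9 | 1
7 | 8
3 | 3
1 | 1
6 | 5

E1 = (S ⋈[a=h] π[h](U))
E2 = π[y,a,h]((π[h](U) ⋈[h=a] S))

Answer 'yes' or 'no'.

E1 subexpression sizes:
  S → 6
  U → 6
  π[h](U) → 6
  (S ⋈[a=h] π[h](U)) → 4
E2 subexpression sizes:
  U → 6
  π[h](U) → 6
  S → 6
  (π[h](U) ⋈[h=a] S) → 4
  π[y,a,h]((π[h](U) ⋈[h=a] S)) → 4

E1 and E2 produce the same multiset:
y | a | h
r | 5 | 5
t | 1 | 1
t | 1 | 1
t | 1 | 1

yes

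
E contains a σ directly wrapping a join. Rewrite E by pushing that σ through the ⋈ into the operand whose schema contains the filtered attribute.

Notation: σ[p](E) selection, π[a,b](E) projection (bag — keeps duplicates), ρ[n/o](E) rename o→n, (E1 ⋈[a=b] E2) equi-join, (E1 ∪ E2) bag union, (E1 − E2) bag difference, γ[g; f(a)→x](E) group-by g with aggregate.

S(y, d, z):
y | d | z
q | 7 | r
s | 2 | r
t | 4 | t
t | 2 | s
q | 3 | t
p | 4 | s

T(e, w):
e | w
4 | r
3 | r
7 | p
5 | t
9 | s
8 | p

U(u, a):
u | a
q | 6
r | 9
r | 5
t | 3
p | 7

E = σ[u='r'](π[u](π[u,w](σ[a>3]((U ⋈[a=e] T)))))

σ filters on a, owned by the left side.
E' = σ[u='r'](π[u](π[u,w]((σ[a>3](U) ⋈[a=e] T))))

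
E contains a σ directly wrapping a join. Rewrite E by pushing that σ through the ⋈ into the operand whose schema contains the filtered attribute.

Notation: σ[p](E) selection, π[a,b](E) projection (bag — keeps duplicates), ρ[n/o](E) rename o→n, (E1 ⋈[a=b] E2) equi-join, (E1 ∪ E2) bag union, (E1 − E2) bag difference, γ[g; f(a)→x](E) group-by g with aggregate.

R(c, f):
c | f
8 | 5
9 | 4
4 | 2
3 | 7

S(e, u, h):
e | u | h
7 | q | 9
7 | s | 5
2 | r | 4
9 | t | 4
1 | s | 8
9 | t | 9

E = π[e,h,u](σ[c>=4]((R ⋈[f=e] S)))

σ filters on c, owned by the left side.
E' = π[e,h,u]((σ[c>=4](R) ⋈[f=e] S))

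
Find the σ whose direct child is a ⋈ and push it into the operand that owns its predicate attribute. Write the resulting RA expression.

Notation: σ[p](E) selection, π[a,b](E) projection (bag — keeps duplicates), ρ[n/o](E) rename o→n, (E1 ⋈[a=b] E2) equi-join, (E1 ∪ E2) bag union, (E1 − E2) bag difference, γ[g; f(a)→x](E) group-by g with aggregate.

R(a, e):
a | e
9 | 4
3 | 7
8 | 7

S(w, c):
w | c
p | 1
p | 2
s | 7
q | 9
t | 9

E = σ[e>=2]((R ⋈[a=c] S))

σ filters on e, owned by the left side.
E' = (σ[e>=2](R) ⋈[a=c] S)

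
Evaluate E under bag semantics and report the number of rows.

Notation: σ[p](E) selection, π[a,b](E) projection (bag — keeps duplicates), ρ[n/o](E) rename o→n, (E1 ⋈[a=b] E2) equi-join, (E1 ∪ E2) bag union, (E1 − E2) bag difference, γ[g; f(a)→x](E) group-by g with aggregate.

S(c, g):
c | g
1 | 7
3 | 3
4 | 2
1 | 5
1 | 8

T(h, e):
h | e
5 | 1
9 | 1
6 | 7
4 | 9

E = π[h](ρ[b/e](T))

Per-node cardinality:
  T → 4
  ρ[b/e](T) → 4
  π[h](ρ[b/e](T)) → 4

|E| = 4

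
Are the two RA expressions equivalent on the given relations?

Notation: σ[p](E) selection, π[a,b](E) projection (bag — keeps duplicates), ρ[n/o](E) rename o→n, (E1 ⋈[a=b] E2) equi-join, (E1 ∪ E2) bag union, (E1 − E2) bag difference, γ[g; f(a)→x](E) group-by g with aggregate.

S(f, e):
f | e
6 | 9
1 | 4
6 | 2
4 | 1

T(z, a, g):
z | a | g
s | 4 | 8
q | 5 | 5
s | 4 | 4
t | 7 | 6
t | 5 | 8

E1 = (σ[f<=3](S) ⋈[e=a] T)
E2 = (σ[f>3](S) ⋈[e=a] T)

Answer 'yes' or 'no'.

E1 stepwise |·|:
  S → 4
  σ[f<=3](S) → 1
  T → 5
  (σ[f<=3](S) ⋈[e=a] T) → 2
E2 stepwise |·|:
  S → 4
  σ[f>3](S) → 3
  T → 5
  (σ[f>3](S) ⋈[e=a] T) → 0

E1 result:
f | e | z | a | g
1 | 4 | s | 4 | 4
1 | 4 | s | 4 | 8
E2 result:
f | e | z | a | g
(0 rows)
Witness: (1, 4, 's', 4, 4) appears 1× in E1 but 0× in E2.

no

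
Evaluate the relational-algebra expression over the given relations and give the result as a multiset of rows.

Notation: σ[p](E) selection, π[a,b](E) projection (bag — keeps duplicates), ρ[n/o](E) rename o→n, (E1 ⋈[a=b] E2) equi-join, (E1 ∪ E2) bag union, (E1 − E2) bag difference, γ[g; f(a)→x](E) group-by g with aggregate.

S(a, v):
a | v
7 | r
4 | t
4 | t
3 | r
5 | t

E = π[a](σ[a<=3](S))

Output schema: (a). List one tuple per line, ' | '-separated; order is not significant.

Subexpression sizes:
  S → 5
  σ[a<=3](S) → 1
  π[a](σ[a<=3](S)) → 1

== RESULT ==
a
3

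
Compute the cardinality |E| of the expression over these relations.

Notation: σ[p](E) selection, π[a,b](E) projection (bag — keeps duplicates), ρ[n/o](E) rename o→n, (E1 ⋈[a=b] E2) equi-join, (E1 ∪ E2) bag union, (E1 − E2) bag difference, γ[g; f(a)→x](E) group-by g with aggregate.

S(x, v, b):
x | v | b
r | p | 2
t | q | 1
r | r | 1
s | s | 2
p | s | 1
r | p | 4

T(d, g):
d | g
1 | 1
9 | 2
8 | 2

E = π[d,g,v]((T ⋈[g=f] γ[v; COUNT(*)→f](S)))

Stepwise |·|:
  T → 3
  S → 6
  γ[v; COUNT(*)→f](S) → 4
  (T ⋈[g=f] γ[v; COUNT(*)→f](S)) → 6
  π[d,g,v]((T ⋈[g=f] γ[v; COUNT(*)→f](S))) → 6

|E| = 6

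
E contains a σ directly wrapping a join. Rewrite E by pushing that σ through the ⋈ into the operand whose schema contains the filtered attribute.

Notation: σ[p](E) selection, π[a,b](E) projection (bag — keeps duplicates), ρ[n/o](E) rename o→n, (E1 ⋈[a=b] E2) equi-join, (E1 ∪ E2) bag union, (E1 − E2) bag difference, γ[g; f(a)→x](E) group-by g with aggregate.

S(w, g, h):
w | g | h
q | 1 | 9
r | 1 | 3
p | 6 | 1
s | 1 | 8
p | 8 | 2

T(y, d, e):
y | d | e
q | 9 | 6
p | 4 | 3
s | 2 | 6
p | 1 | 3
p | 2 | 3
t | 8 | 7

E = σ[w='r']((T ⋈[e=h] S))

σ filters on w, owned by the right side.
E' = (T ⋈[e=h] σ[w='r'](S))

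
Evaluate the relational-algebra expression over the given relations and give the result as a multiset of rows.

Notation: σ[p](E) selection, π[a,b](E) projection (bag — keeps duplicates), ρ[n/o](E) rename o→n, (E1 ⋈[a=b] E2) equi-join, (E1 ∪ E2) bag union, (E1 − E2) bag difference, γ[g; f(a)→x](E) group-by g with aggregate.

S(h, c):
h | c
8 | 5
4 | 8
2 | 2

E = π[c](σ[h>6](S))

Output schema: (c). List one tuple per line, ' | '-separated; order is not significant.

Stepwise |·|:
  S → 3
  σ[h>6](S) → 1
  π[c](σ[h>6](S)) → 1

== RESULT ==
c
5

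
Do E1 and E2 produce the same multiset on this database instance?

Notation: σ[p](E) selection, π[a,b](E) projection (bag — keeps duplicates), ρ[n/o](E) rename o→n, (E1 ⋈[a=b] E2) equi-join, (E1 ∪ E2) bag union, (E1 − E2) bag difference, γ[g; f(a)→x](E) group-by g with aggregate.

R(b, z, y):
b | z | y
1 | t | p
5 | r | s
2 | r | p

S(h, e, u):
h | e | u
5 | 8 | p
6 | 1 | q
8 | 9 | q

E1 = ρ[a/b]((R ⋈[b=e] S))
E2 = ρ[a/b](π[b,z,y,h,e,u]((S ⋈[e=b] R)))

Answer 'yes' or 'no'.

E1 subexpression sizes:
  R → 3
  S → 3
  (R ⋈[b=e] S) → 1
  ρ[a/b]((R ⋈[b=e] S)) → 1
E2 subexpression sizes:
  S → 3
  R → 3
  (S ⋈[e=b] R) → 1
  π[b,z,y,h,e,u]((S ⋈[e=b] R)) → 1
  ρ[a/b](π[b,z,y,h,e,u]((S ⋈[e=b] R))) → 1

E1 and E2 produce the same multiset:
a | z | y | h | e | u
1 | t | p | 6 | 1 | q

yes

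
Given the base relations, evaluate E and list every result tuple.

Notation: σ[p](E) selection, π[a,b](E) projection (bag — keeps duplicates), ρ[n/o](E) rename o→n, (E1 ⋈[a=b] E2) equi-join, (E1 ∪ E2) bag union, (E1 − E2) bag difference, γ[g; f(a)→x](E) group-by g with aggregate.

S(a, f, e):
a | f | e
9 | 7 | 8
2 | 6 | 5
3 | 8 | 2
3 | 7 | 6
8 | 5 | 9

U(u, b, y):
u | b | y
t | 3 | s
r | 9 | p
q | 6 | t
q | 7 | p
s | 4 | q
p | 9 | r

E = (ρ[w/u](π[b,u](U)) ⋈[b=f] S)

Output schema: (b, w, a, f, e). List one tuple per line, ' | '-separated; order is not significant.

Stepwise |·|:
  U → 6
  π[b,u](U) → 6
  ρ[w/u](π[b,u](U)) → 6
  S → 5
  (ρ[w/u](π[b,u](U)) ⋈[b=f] S) → 3

== RESULT ==
b | w | a | f | e
6 | q | 2 | 6 | 5
7 | q | 3 | 7 | 6
7 | q | 9 | 7 | 8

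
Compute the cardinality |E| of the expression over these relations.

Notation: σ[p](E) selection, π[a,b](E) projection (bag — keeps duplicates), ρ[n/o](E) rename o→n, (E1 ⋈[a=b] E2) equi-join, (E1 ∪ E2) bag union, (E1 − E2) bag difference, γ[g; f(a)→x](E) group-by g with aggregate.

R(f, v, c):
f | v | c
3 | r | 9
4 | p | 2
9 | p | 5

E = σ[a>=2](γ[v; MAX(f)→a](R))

Stepwise |·|:
  R → 3
  γ[v; MAX(f)→a](R) → 2
  σ[a>=2](γ[v; MAX(f)→a](R)) → 2

|E| = 2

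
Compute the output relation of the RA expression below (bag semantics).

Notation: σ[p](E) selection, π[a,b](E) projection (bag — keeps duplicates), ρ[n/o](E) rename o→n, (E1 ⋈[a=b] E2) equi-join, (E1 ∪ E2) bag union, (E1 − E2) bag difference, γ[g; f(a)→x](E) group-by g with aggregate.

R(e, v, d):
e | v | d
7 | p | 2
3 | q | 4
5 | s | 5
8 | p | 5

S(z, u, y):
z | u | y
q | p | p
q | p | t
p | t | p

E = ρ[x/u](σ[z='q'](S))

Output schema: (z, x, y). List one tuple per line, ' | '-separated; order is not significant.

Row counts bottom-up:
  S → 3
  σ[z='q'](S) → 2
  ρ[x/u](σ[z='q'](S)) → 2

== RESULT ==
z | x | y
q | p | p
q | p | t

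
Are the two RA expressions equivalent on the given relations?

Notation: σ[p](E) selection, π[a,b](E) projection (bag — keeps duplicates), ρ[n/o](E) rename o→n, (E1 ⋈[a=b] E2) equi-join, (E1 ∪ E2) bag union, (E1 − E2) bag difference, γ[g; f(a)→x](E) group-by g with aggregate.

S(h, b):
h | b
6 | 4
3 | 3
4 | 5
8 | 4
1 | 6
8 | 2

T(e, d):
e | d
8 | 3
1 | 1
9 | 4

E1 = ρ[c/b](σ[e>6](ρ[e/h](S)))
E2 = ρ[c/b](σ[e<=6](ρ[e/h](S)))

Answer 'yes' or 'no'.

E1 per-node cardinality:
  S → 6
  ρ[e/h](S) → 6
  σ[e>6](ρ[e/h](S)) → 2
  ρ[c/b](σ[e>6](ρ[e/h](S))) → 2
E2 per-node cardinality:
  S → 6
  ρ[e/h](S) → 6
  σ[e<=6](ρ[e/h](S)) → 4
  ρ[c/b](σ[e<=6](ρ[e/h](S))) → 4

E1 result:
e | c
8 | 2
8 | 4
E2 result:
e | c
1 | 6
3 | 3
4 | 5
6 | 4
Witness: (4, 5) appears 0× in E1 but 1× in E2.

no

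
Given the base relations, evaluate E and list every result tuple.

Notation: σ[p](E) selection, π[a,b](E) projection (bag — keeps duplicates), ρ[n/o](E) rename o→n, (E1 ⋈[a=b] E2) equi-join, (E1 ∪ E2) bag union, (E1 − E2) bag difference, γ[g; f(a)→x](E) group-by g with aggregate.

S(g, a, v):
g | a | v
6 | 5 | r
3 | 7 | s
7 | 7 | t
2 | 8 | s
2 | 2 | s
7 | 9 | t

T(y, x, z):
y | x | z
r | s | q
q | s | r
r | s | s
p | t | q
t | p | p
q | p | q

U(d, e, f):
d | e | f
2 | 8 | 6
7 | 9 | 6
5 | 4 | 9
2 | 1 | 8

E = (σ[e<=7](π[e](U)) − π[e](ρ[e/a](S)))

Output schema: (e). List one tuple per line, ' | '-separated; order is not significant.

Subexpression sizes:
  U → 4
  π[e](U) → 4
  σ[e<=7](π[e](U)) → 2
  S → 6
  ρ[e/a](S) → 6
  π[e](ρ[e/a](S)) → 6
  (σ[e<=7](π[e](U)) − π[e](ρ[e/a](S))) → 2

== RESULT ==
e
1
4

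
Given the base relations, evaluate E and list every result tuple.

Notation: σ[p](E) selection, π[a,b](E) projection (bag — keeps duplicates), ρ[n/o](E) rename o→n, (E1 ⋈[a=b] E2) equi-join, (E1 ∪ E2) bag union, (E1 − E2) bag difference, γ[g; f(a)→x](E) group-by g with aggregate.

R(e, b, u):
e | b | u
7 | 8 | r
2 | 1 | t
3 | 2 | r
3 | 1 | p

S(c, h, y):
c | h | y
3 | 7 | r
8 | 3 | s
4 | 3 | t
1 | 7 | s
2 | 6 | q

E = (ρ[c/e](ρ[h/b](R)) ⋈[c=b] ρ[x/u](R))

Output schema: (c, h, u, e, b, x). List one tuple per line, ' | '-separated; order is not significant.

Subexpression sizes:
  R → 4
  ρ[h/b](R) → 4
  ρ[c/e](ρ[h/b](R)) → 4
  R → 4
  ρ[x/u](R) → 4
  (ρ[c/e](ρ[h/b](R)) ⋈[c=b] ρ[x/u](R)) → 1

== RESULT ==
c | h | u | e | b | x
2 | 1 | t | 3 | 2 | r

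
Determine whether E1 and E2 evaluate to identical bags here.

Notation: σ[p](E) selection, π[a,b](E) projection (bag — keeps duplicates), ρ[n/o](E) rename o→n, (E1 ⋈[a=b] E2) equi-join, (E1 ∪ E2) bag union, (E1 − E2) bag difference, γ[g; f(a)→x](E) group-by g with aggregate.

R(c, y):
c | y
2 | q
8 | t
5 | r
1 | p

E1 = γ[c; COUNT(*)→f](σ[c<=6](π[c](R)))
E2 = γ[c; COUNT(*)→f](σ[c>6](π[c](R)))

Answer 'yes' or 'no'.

E1 per-node cardinality:
  R → 4
  π[c](R) → 4
  σ[c<=6](π[c](R)) → 3
  γ[c; COUNT(*)→f](σ[c<=6](π[c](R))) → 3
E2 per-node cardinality:
  R → 4
  π[c](R) → 4
  σ[c>6](π[c](R)) → 1
  γ[c; COUNT(*)→f](σ[c>6](π[c](R))) → 1

E1 result:
c | f
1 | 1
2 | 1
5 | 1
E2 result:
c | f
8 | 1
Witness: (5, 1) appears 1× in E1 but 0× in E2.

no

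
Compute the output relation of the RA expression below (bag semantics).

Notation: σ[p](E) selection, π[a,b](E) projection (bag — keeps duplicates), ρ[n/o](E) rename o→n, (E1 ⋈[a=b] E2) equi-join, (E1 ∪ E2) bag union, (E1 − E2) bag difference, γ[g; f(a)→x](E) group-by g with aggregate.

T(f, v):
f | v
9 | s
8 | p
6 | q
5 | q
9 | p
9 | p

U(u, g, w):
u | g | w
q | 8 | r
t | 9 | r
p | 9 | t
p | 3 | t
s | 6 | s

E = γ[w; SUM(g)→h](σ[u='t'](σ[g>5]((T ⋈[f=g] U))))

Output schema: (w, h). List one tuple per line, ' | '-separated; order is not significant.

Per-node cardinality:
  T → 6
  U → 5
  (T ⋈[f=g] U) → 8
  σ[g>5]((T ⋈[f=g] U)) → 8
  σ[u='t'](σ[g>5]((T ⋈[f=g] U))) → 3
  γ[w; SUM(g)→h](σ[u='t'](σ[g>5]((T ⋈[f=g] U)))) → 1

== RESULT ==
w | h
r | 27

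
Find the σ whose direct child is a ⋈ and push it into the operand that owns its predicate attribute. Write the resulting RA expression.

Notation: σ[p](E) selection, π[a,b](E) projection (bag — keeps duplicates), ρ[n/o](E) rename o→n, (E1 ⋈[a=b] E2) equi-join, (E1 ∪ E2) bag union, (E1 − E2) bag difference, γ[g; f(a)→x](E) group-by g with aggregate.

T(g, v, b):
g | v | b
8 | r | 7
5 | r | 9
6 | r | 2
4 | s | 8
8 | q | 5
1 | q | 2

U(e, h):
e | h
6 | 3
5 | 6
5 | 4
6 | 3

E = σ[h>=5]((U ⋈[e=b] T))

σ filters on h, owned by the left side.
E' = (σ[h>=5](U) ⋈[e=b] T)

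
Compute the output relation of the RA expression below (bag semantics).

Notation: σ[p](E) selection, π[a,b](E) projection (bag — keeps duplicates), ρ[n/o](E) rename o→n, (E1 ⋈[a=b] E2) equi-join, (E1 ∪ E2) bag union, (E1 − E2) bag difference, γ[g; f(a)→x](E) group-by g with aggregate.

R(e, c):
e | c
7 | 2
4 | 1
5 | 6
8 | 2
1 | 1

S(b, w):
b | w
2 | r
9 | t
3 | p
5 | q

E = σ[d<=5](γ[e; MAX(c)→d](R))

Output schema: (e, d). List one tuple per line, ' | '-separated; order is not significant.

Stepwise |·|:
  R → 5
  γ[e; MAX(c)→d](R) → 5
  σ[d<=5](γ[e; MAX(c)→d](R)) → 4

== RESULT ==
e | d
1 | 1
4 | 1
7 | 2
8 | 2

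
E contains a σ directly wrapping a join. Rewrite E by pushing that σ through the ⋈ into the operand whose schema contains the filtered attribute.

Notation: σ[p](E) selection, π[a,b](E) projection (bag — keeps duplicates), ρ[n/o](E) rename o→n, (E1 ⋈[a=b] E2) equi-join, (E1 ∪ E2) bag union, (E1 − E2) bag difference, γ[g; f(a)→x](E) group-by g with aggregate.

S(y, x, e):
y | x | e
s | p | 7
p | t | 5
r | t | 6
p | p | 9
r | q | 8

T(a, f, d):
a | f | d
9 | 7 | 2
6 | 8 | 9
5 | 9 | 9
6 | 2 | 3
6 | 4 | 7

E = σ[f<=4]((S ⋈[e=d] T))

σ filters on f, owned by the right side.
E' = (S ⋈[e=d] σ[f<=4](T))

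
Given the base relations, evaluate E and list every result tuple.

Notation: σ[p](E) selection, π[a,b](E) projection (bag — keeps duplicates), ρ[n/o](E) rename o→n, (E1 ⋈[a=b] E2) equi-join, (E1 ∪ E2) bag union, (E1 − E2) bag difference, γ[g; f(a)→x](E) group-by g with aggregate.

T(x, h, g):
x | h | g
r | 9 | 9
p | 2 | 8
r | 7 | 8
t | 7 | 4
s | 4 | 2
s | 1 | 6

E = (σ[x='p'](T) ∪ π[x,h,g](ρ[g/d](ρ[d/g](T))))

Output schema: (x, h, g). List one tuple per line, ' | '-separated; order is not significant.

Row counts bottom-up:
  T → 6
  σ[x='p'](T) → 1
  T → 6
  ρ[d/g](T) → 6
  ρ[g/d](ρ[d/g](T)) → 6
  π[x,h,g](ρ[g/d](ρ[d/g](T))) → 6
  (σ[x='p'](T) ∪ π[x,h,g](ρ[g/d](ρ[d/g](T)))) → 7

== RESULT ==
x | h | g
p | 2 | 8
p | 2 | 8
r | 7 | 8
r | 9 | 9
s | 1 | 6
s | 4 | 2
t | 7 | 4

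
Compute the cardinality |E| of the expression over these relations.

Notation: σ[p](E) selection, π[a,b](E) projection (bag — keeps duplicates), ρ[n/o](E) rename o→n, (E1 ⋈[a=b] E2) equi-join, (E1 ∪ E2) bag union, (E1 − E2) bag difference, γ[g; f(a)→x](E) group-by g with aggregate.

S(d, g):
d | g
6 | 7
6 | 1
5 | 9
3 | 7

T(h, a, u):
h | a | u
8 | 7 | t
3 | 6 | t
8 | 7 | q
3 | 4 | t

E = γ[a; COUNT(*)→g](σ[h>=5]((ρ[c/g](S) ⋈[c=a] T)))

Subexpression sizes:
  S → 4
  ρ[c/g](S) → 4
  T → 4
  (ρ[c/g](S) ⋈[c=a] T) → 4
  σ[h>=5]((ρ[c/g](S) ⋈[c=a] T)) → 4
  γ[a; COUNT(*)→g](σ[h>=5]((ρ[c/g](S) ⋈[c=a] T))) → 1

|E| = 1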